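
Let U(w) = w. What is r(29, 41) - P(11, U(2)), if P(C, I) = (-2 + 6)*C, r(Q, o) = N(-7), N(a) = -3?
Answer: -47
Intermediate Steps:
r(Q, o) = -3
P(C, I) = 4*C
r(29, 41) - P(11, U(2)) = -3 - 4*11 = -3 - 1*44 = -3 - 44 = -47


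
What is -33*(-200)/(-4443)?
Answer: -2200/1481 ≈ -1.4855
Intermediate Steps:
-33*(-200)/(-4443) = 6600*(-1/4443) = -2200/1481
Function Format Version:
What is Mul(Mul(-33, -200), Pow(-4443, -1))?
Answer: Rational(-2200, 1481) ≈ -1.4855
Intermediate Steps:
Mul(Mul(-33, -200), Pow(-4443, -1)) = Mul(6600, Rational(-1, 4443)) = Rational(-2200, 1481)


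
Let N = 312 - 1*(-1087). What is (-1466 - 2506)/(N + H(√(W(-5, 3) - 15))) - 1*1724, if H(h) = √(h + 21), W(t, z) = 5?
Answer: -1724 - 3972/(1399 + √(21 + I*√10)) ≈ -1726.8 + 0.00069369*I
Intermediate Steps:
N = 1399 (N = 312 + 1087 = 1399)
H(h) = √(21 + h)
(-1466 - 2506)/(N + H(√(W(-5, 3) - 15))) - 1*1724 = (-1466 - 2506)/(1399 + √(21 + √(5 - 15))) - 1*1724 = -3972/(1399 + √(21 + √(-10))) - 1724 = -3972/(1399 + √(21 + I*√10)) - 1724 = -1724 - 3972/(1399 + √(21 + I*√10))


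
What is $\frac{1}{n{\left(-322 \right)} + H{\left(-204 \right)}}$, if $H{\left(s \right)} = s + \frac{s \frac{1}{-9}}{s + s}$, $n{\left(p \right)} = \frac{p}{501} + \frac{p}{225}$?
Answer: $- \frac{25050}{5163541} \approx -0.0048513$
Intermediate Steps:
$n{\left(p \right)} = \frac{242 p}{37575}$ ($n{\left(p \right)} = p \frac{1}{501} + p \frac{1}{225} = \frac{p}{501} + \frac{p}{225} = \frac{242 p}{37575}$)
$H{\left(s \right)} = - \frac{1}{18} + s$ ($H{\left(s \right)} = s + \frac{s \left(- \frac{1}{9}\right)}{2 s} = s + \frac{1}{2 s} \left(- \frac{s}{9}\right) = s - \frac{1}{18} = - \frac{1}{18} + s$)
$\frac{1}{n{\left(-322 \right)} + H{\left(-204 \right)}} = \frac{1}{\frac{242}{37575} \left(-322\right) - \frac{3673}{18}} = \frac{1}{- \frac{77924}{37575} - \frac{3673}{18}} = \frac{1}{- \frac{5163541}{25050}} = - \frac{25050}{5163541}$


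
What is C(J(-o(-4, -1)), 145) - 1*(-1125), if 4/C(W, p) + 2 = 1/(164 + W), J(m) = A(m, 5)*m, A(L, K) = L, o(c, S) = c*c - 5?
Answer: 638985/569 ≈ 1123.0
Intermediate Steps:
o(c, S) = -5 + c² (o(c, S) = c² - 5 = -5 + c²)
J(m) = m² (J(m) = m*m = m²)
C(W, p) = 4/(-2 + 1/(164 + W))
C(J(-o(-4, -1)), 145) - 1*(-1125) = 4*(-164 - (-(-5 + (-4)²))²)/(327 + 2*(-(-5 + (-4)²))²) - 1*(-1125) = 4*(-164 - (-(-5 + 16))²)/(327 + 2*(-(-5 + 16))²) + 1125 = 4*(-164 - (-1*11)²)/(327 + 2*(-1*11)²) + 1125 = 4*(-164 - 1*(-11)²)/(327 + 2*(-11)²) + 1125 = 4*(-164 - 1*121)/(327 + 2*121) + 1125 = 4*(-164 - 121)/(327 + 242) + 1125 = 4*(-285)/569 + 1125 = 4*(1/569)*(-285) + 1125 = -1140/569 + 1125 = 638985/569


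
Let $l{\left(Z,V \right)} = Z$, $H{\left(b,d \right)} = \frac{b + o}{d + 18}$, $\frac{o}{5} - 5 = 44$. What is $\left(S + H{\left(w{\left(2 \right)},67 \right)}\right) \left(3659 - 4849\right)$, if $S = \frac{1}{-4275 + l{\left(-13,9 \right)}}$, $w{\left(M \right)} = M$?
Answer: $- \frac{7413357}{2144} \approx -3457.7$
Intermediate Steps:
$o = 245$ ($o = 25 + 5 \cdot 44 = 25 + 220 = 245$)
$H{\left(b,d \right)} = \frac{245 + b}{18 + d}$ ($H{\left(b,d \right)} = \frac{b + 245}{d + 18} = \frac{245 + b}{18 + d}$)
$S = - \frac{1}{4288}$ ($S = \frac{1}{-4275 - 13} = \frac{1}{-4288} = - \frac{1}{4288} \approx -0.00023321$)
$\left(S + H{\left(w{\left(2 \right)},67 \right)}\right) \left(3659 - 4849\right) = \left(- \frac{1}{4288} + \frac{245 + 2}{18 + 67}\right) \left(3659 - 4849\right) = \left(- \frac{1}{4288} + \frac{1}{85} \cdot 247\right) \left(-1190\right) = \left(- \frac{1}{4288} + \frac{247}{85}\right) \left(-1190\right) = \frac{1059051}{364480} \left(-1190\right) = - \frac{7413357}{2144}$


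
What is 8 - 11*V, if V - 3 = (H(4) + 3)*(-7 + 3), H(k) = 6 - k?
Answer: 195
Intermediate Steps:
V = -17 (V = 3 + ((6 - 1*4) + 3)*(-7 + 3) = 3 + ((6 - 4) + 3)*(-4) = 3 + (2 + 3)*(-4) = 3 + 5*(-4) = 3 - 20 = -17)
8 - 11*V = 8 - 11*(-17) = 8 + 187 = 195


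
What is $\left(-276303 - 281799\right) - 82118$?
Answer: $-640220$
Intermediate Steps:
$\left(-276303 - 281799\right) - 82118 = -558102 - 82118 = -640220$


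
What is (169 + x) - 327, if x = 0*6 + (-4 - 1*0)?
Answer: -162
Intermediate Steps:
x = -4 (x = 0 + (-4 + 0) = 0 - 4 = -4)
(169 + x) - 327 = (169 - 4) - 327 = 165 - 327 = -162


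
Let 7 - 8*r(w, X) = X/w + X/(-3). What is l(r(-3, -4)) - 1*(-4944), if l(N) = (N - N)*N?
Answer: 4944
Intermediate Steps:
r(w, X) = 7/8 + X/24 - X/(8*w) (r(w, X) = 7/8 - (X/w + X/(-3))/8 = 7/8 - (X/w + X*(-1/3))/8 = 7/8 - (X/w - X/3)/8 = 7/8 - (-X/3 + X/w)/8 = 7/8 + (X/24 - X/(8*w)) = 7/8 + X/24 - X/(8*w))
l(N) = 0 (l(N) = 0*N = 0)
l(r(-3, -4)) - 1*(-4944) = 0 - 1*(-4944) = 0 + 4944 = 4944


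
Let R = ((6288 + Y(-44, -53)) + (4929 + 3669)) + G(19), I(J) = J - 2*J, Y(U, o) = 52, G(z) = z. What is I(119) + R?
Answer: 14838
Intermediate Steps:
I(J) = -J
R = 14957 (R = ((6288 + 52) + (4929 + 3669)) + 19 = (6340 + 8598) + 19 = 14938 + 19 = 14957)
I(119) + R = -1*119 + 14957 = -119 + 14957 = 14838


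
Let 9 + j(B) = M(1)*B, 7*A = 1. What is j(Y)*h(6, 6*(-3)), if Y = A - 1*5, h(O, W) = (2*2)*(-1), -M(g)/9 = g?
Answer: -972/7 ≈ -138.86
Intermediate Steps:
M(g) = -9*g
A = ⅐ (A = (⅐)*1 = ⅐ ≈ 0.14286)
h(O, W) = -4 (h(O, W) = 4*(-1) = -4)
Y = -34/7 (Y = ⅐ - 1*5 = ⅐ - 5 = -34/7 ≈ -4.8571)
j(B) = -9 - 9*B (j(B) = -9 + (-9*1)*B = -9 - 9*B)
j(Y)*h(6, 6*(-3)) = (-9 - 9*(-34/7))*(-4) = (-9 + 306/7)*(-4) = (243/7)*(-4) = -972/7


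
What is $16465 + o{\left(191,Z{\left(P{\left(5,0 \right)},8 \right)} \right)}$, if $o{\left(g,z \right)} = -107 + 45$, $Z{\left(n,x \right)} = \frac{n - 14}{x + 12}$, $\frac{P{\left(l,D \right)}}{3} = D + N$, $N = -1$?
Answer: $16403$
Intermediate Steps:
$P{\left(l,D \right)} = -3 + 3 D$ ($P{\left(l,D \right)} = 3 \left(D - 1\right) = 3 \left(-1 + D\right) = -3 + 3 D$)
$Z{\left(n,x \right)} = \frac{-14 + n}{12 + x}$
$o{\left(g,z \right)} = -62$
$16465 + o{\left(191,Z{\left(P{\left(5,0 \right)},8 \right)} \right)} = 16465 - 62 = 16403$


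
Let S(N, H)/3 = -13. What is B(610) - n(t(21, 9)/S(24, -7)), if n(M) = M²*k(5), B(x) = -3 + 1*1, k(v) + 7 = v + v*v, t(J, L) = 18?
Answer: -1166/169 ≈ -6.8994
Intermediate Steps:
k(v) = -7 + v + v² (k(v) = -7 + (v + v*v) = -7 + (v + v²) = -7 + v + v²)
S(N, H) = -39 (S(N, H) = 3*(-13) = -39)
B(x) = -2 (B(x) = -3 + 1 = -2)
n(M) = 23*M² (n(M) = M²*(-7 + 5 + 5²) = M²*(-7 + 5 + 25) = M²*23 = 23*M²)
B(610) - n(t(21, 9)/S(24, -7)) = -2 - 23*(18/(-39))² = -2 - 23*(18*(-1/39))² = -2 - 23*(-6/13)² = -2 - 23*36/169 = -2 - 1*828/169 = -2 - 828/169 = -1166/169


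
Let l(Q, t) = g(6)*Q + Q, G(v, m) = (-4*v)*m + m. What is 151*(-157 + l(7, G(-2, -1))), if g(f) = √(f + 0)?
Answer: -22650 + 1057*√6 ≈ -20061.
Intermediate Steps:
G(v, m) = m - 4*m*v (G(v, m) = -4*m*v + m = m - 4*m*v)
g(f) = √f
l(Q, t) = Q + Q*√6 (l(Q, t) = √6*Q + Q = Q*√6 + Q = Q + Q*√6)
151*(-157 + l(7, G(-2, -1))) = 151*(-157 + 7*(1 + √6)) = 151*(-157 + (7 + 7*√6)) = 151*(-150 + 7*√6) = -22650 + 1057*√6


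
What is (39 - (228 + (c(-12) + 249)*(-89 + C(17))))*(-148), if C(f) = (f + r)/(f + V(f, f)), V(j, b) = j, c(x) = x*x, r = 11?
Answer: -86712312/17 ≈ -5.1007e+6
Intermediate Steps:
c(x) = x²
C(f) = (11 + f)/(2*f) (C(f) = (f + 11)/(f + f) = (11 + f)/((2*f)) = (11 + f)*(1/(2*f)) = (11 + f)/(2*f))
(39 - (228 + (c(-12) + 249)*(-89 + C(17))))*(-148) = (39 - (228 + ((-12)² + 249)*(-89 + (½)*(11 + 17)/17)))*(-148) = (39 - (228 + (144 + 249)*(-89 + (½)*(1/17)*28)))*(-148) = (39 - (228 + 393*(-89 + 14/17)))*(-148) = (39 - (228 + 393*(-1499/17)))*(-148) = (39 - (228 - 589107/17))*(-148) = (39 - 1*(-585231/17))*(-148) = (39 + 585231/17)*(-148) = (585894/17)*(-148) = -86712312/17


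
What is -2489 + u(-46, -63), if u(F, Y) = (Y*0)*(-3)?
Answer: -2489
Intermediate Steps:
u(F, Y) = 0 (u(F, Y) = 0*(-3) = 0)
-2489 + u(-46, -63) = -2489 + 0 = -2489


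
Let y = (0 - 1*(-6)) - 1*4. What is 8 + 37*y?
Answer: 82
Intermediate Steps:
y = 2 (y = (0 + 6) - 4 = 6 - 4 = 2)
8 + 37*y = 8 + 37*2 = 8 + 74 = 82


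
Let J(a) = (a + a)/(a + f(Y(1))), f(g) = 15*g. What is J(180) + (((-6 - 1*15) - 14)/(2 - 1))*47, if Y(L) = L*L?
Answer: -21361/13 ≈ -1643.2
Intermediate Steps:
Y(L) = L**2
J(a) = 2*a/(15 + a) (J(a) = (a + a)/(a + 15*1**2) = (2*a)/(a + 15*1) = (2*a)/(a + 15) = (2*a)/(15 + a) = 2*a/(15 + a))
J(180) + (((-6 - 1*15) - 14)/(2 - 1))*47 = 2*180/(15 + 180) + (((-6 - 1*15) - 14)/(2 - 1))*47 = 2*180/195 + (((-6 - 15) - 14)/1)*47 = 2*180*(1/195) + ((-21 - 14)*1)*47 = 24/13 - 35*1*47 = 24/13 - 35*47 = 24/13 - 1645 = -21361/13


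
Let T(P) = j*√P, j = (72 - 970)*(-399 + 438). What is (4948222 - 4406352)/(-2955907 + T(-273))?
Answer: -1601717326090/9072231744781 + 18977371140*I*√273/9072231744781 ≈ -0.17655 + 0.034562*I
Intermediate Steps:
j = -35022 (j = -898*39 = -35022)
T(P) = -35022*√P
(4948222 - 4406352)/(-2955907 + T(-273)) = (4948222 - 4406352)/(-2955907 - 35022*I*√273) = 541870/(-2955907 - 35022*I*√273)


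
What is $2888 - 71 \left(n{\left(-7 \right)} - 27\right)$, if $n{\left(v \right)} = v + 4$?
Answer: $5018$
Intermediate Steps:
$n{\left(v \right)} = 4 + v$
$2888 - 71 \left(n{\left(-7 \right)} - 27\right) = 2888 - 71 \left(\left(4 - 7\right) - 27\right) = 2888 - 71 \left(-3 - 27\right) = 2888 - -2130 = 2888 + 2130 = 5018$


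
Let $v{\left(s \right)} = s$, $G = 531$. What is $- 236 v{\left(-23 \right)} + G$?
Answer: $5959$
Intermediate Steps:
$- 236 v{\left(-23 \right)} + G = \left(-236\right) \left(-23\right) + 531 = 5428 + 531 = 5959$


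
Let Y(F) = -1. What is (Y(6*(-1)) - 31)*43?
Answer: -1376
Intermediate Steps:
(Y(6*(-1)) - 31)*43 = (-1 - 31)*43 = -32*43 = -1376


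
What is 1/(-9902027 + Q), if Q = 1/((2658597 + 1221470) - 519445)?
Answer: -3360622/33276969780793 ≈ -1.0099e-7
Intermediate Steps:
Q = 1/3360622 (Q = 1/(3880067 - 519445) = 1/3360622 ≈ 2.9756e-7)
1/(-9902027 + Q) = 1/(-9902027 + 1/3360622) = 1/(-33276969780793/3360622) = -3360622/33276969780793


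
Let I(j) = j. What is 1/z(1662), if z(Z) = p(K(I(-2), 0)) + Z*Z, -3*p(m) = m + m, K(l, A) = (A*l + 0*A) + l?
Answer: 3/8286736 ≈ 3.6202e-7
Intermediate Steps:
K(l, A) = l + A*l (K(l, A) = (A*l + 0) + l = A*l + l = l + A*l)
p(m) = -2*m/3 (p(m) = -(m + m)/3 = -2*m/3)
z(Z) = 4/3 + Z² (z(Z) = -(-4)*(1 + 0)/3 + Z*Z = -(-4)/3 + Z² = -⅔*(-2) + Z² = 4/3 + Z²)
1/z(1662) = 1/(4/3 + 1662²) = 1/(4/3 + 2762244) = 1/(8286736/3) = 3/8286736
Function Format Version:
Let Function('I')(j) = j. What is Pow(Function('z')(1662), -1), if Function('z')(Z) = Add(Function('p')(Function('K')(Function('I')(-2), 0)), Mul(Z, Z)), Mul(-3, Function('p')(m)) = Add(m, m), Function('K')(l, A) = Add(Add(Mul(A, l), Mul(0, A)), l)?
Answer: Rational(3, 8286736) ≈ 3.6202e-7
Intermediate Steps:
Function('K')(l, A) = Add(l, Mul(A, l)) (Function('K')(l, A) = Add(Add(Mul(A, l), 0), l) = Add(Mul(A, l), l) = Add(l, Mul(A, l)))
Function('p')(m) = Mul(Rational(-2, 3), m) (Function('p')(m) = Mul(Rational(-1, 3), Add(m, m)) = Mul(Rational(-1, 3), Mul(2, m)) = Mul(Rational(-2, 3), m))
Function('z')(Z) = Add(Rational(4, 3), Pow(Z, 2)) (Function('z')(Z) = Add(Mul(Rational(-2, 3), Mul(-2, Add(1, 0))), Mul(Z, Z)) = Add(Mul(Rational(-2, 3), Mul(-2, 1)), Pow(Z, 2)) = Add(Mul(Rational(-2, 3), -2), Pow(Z, 2)) = Add(Rational(4, 3), Pow(Z, 2)))
Pow(Function('z')(1662), -1) = Pow(Add(Rational(4, 3), Pow(1662, 2)), -1) = Pow(Add(Rational(4, 3), 2762244), -1) = Pow(Rational(8286736, 3), -1) = Rational(3, 8286736)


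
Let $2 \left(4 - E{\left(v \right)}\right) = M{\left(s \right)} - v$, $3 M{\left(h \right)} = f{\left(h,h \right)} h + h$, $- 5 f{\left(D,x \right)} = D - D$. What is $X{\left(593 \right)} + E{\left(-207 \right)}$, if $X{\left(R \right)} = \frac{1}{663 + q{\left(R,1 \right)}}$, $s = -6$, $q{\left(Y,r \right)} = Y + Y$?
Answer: $- \frac{364251}{3698} \approx -98.5$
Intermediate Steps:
$f{\left(D,x \right)} = 0$ ($f{\left(D,x \right)} = - \frac{D - D}{5} = \left(- \frac{1}{5}\right) 0 = 0$)
$q{\left(Y,r \right)} = 2 Y$
$M{\left(h \right)} = \frac{h}{3}$ ($M{\left(h \right)} = \frac{0 h + h}{3} = \frac{0 + h}{3} = \frac{h}{3}$)
$X{\left(R \right)} = \frac{1}{663 + 2 R}$
$E{\left(v \right)} = 5 + \frac{v}{2}$ ($E{\left(v \right)} = 4 - \frac{\frac{1}{3} \left(-6\right) - v}{2} = 4 - \frac{-2 - v}{2} = 4 + \left(1 + \frac{v}{2}\right) = 5 + \frac{v}{2}$)
$X{\left(593 \right)} + E{\left(-207 \right)} = \frac{1}{663 + 2 \cdot 593} + \left(5 + \frac{1}{2} \left(-207\right)\right) = \frac{1}{663 + 1186} + \left(5 - \frac{207}{2}\right) = \frac{1}{1849} - \frac{197}{2} = - \frac{364251}{3698}$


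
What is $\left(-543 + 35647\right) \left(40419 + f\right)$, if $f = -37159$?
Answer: $114439040$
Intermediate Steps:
$\left(-543 + 35647\right) \left(40419 + f\right) = \left(-543 + 35647\right) \left(40419 - 37159\right) = 35104 \cdot 3260 = 114439040$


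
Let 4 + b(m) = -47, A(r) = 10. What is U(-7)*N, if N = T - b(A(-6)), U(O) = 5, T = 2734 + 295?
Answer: 15400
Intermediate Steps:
b(m) = -51 (b(m) = -4 - 47 = -51)
T = 3029
N = 3080 (N = 3029 - 1*(-51) = 3029 + 51 = 3080)
U(-7)*N = 5*3080 = 15400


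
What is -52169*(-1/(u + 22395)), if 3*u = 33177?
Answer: 52169/33454 ≈ 1.5594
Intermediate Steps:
u = 11059 (u = (1/3)*33177 = 11059)
-52169*(-1/(u + 22395)) = -52169*(-1/(11059 + 22395)) = -52169/((-1*33454)) = -52169/(-33454) = -52169*(-1/33454) = 52169/33454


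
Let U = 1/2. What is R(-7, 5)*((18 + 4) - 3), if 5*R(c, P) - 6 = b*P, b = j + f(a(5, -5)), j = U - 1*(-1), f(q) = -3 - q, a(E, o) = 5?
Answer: -1007/10 ≈ -100.70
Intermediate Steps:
U = 1/2 ≈ 0.50000
j = 3/2 (j = 1/2 - 1*(-1) = 1/2 + 1 = 3/2 ≈ 1.5000)
b = -13/2 (b = 3/2 + (-3 - 1*5) = 3/2 + (-3 - 5) = 3/2 - 8 = -13/2 ≈ -6.5000)
R(c, P) = 6/5 - 13*P/10 (R(c, P) = 6/5 + (-13*P/2)/5 = 6/5 - 13*P/10)
R(-7, 5)*((18 + 4) - 3) = (6/5 - 13/10*5)*((18 + 4) - 3) = (6/5 - 13/2)*(22 - 3) = -53/10*19 = -1007/10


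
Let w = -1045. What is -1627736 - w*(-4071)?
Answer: -5881931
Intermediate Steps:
-1627736 - w*(-4071) = -1627736 - (-1045)*(-4071) = -1627736 - 1*4254195 = -1627736 - 4254195 = -5881931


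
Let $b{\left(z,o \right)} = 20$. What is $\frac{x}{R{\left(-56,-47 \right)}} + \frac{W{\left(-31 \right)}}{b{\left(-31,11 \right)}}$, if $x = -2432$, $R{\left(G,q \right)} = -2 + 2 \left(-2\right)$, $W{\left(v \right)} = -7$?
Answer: $\frac{24299}{60} \approx 404.98$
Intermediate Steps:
$R{\left(G,q \right)} = -6$ ($R{\left(G,q \right)} = -2 - 4 = -6$)
$\frac{x}{R{\left(-56,-47 \right)}} + \frac{W{\left(-31 \right)}}{b{\left(-31,11 \right)}} = - \frac{2432}{-6} - \frac{7}{20} = \left(-2432\right) \left(- \frac{1}{6}\right) - \frac{7}{20} = \frac{1216}{3} - \frac{7}{20} = \frac{24299}{60}$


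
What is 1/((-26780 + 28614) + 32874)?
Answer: 1/34708 ≈ 2.8812e-5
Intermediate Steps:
1/((-26780 + 28614) + 32874) = 1/(1834 + 32874) = 1/34708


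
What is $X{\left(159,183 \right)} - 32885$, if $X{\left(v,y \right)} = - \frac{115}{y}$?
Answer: $- \frac{6018070}{183} \approx -32886.0$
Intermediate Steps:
$X{\left(159,183 \right)} - 32885 = - \frac{115}{183} - 32885 = - \frac{6018070}{183}$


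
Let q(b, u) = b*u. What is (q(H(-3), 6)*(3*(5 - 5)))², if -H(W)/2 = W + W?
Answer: 0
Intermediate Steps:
H(W) = -4*W (H(W) = -2*(W + W) = -4*W)
(q(H(-3), 6)*(3*(5 - 5)))² = ((-4*(-3)*6)*(3*(5 - 5)))² = ((12*6)*(3*0))² = (72*0)² = 0² = 0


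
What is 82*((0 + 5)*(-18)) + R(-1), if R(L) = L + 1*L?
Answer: -7382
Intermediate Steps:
R(L) = 2*L (R(L) = L + L = 2*L)
82*((0 + 5)*(-18)) + R(-1) = 82*((0 + 5)*(-18)) + 2*(-1) = 82*(5*(-18)) - 2 = 82*(-90) - 2 = -7380 - 2 = -7382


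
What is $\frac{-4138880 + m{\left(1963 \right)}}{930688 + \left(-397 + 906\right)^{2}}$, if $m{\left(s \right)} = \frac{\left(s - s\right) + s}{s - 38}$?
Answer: $- \frac{7967342037}{2290305325} \approx -3.4787$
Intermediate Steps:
$m{\left(s \right)} = \frac{s}{-38 + s}$ ($m{\left(s \right)} = \frac{0 + s}{-38 + s} = \frac{s}{-38 + s}$)
$\frac{-4138880 + m{\left(1963 \right)}}{930688 + \left(-397 + 906\right)^{2}} = \frac{-4138880 + \frac{1963}{-38 + 1963}}{930688 + \left(-397 + 906\right)^{2}} = \frac{-4138880 + \frac{1963}{1925}}{930688 + 509^{2}} = \frac{-4138880 + 1963 \cdot \frac{1}{1925}}{930688 + 259081} = \frac{-4138880 + \frac{1963}{1925}}{1189769} = \left(- \frac{7967342037}{1925}\right) \frac{1}{1189769} = - \frac{7967342037}{2290305325}$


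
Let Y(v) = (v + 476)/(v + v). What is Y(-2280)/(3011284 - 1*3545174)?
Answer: -451/608634600 ≈ -7.4100e-7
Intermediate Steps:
Y(v) = (476 + v)/(2*v) (Y(v) = (476 + v)/((2*v)) = (476 + v)*(1/(2*v)) = (476 + v)/(2*v))
Y(-2280)/(3011284 - 1*3545174) = ((½)*(476 - 2280)/(-2280))/(3011284 - 1*3545174) = ((½)*(-1/2280)*(-1804))/(3011284 - 3545174) = (451/1140)/(-533890) = (451/1140)*(-1/533890) = -451/608634600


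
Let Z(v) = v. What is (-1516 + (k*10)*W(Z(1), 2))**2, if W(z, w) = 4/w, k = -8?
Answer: 2808976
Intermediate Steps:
(-1516 + (k*10)*W(Z(1), 2))**2 = (-1516 + (-8*10)*(4/2))**2 = (-1516 - 320/2)**2 = (-1516 - 80*2)**2 = (-1516 - 160)**2 = (-1676)**2 = 2808976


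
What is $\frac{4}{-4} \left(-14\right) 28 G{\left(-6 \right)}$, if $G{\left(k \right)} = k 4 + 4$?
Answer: $-7840$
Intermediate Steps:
$G{\left(k \right)} = 4 + 4 k$ ($G{\left(k \right)} = 4 k + 4 = 4 + 4 k$)
$\frac{4}{-4} \left(-14\right) 28 G{\left(-6 \right)} = \frac{4}{-4} \left(-14\right) 28 \left(4 + 4 \left(-6\right)\right) = 4 \left(- \frac{1}{4}\right) \left(-14\right) 28 \left(4 - 24\right) = \left(-1\right) \left(-14\right) 28 \left(-20\right) = 14 \cdot 28 \left(-20\right) = 392 \left(-20\right) = -7840$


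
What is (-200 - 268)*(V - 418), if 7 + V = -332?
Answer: 354276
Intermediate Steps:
V = -339 (V = -7 - 332 = -339)
(-200 - 268)*(V - 418) = (-200 - 268)*(-339 - 418) = -468*(-757) = 354276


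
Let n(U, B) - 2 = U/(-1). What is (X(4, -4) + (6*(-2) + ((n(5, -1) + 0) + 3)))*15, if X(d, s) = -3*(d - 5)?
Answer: -135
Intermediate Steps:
n(U, B) = 2 - U (n(U, B) = 2 + U/(-1) = 2 + U*(-1) = 2 - U)
X(d, s) = 15 - 3*d (X(d, s) = -3*(-5 + d) = 15 - 3*d)
(X(4, -4) + (6*(-2) + ((n(5, -1) + 0) + 3)))*15 = ((15 - 3*4) + (6*(-2) + (((2 - 1*5) + 0) + 3)))*15 = ((15 - 12) + (-12 + (((2 - 5) + 0) + 3)))*15 = (3 + (-12 + ((-3 + 0) + 3)))*15 = (3 + (-12 + (-3 + 3)))*15 = (3 + (-12 + 0))*15 = (3 - 12)*15 = -9*15 = -135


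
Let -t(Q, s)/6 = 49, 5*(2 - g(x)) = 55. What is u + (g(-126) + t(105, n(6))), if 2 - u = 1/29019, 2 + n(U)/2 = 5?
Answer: -8734720/29019 ≈ -301.00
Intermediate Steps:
n(U) = 6 (n(U) = -4 + 2*5 = -4 + 10 = 6)
g(x) = -9 (g(x) = 2 - 1/5*55 = 2 - 11 = -9)
t(Q, s) = -294 (t(Q, s) = -6*49 = -294)
u = 58037/29019 (u = 2 - 1/29019 = 58037/29019 ≈ 2.0000)
u + (g(-126) + t(105, n(6))) = 58037/29019 + (-9 - 294) = 58037/29019 - 303 = -8734720/29019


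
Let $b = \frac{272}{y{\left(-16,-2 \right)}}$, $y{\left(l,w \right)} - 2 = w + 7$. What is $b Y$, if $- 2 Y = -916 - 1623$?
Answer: $\frac{345304}{7} \approx 49329.0$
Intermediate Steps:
$y{\left(l,w \right)} = 9 + w$ ($y{\left(l,w \right)} = 2 + \left(w + 7\right) = 2 + \left(7 + w\right) = 9 + w$)
$Y = \frac{2539}{2}$ ($Y = - \frac{-916 - 1623}{2} = \left(- \frac{1}{2}\right) \left(-2539\right) = \frac{2539}{2} \approx 1269.5$)
$b = \frac{272}{7}$ ($b = \frac{272}{9 - 2} = \frac{272}{7} \approx 38.857$)
$b Y = \frac{272}{7} \cdot \frac{2539}{2} = \frac{345304}{7}$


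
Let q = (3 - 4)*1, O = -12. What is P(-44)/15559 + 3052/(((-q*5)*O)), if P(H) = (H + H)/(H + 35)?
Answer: -35614111/700155 ≈ -50.866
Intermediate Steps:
q = -1 (q = -1*1 = -1)
P(H) = 2*H/(35 + H) (P(H) = (2*H)/(35 + H) = 2*H/(35 + H))
P(-44)/15559 + 3052/(((-q*5)*O)) = (2*(-44)/(35 - 44))/15559 + 3052/((-(-1)*5*(-12))) = (2*(-44)/(-9))*(1/15559) + 3052/((-1*(-5)*(-12))) = (2*(-44)*(-1/9))*(1/15559) + 3052/((5*(-12))) = (88/9)*(1/15559) + 3052/(-60) = 88/140031 + 3052*(-1/60) = 88/140031 - 763/15 = -35614111/700155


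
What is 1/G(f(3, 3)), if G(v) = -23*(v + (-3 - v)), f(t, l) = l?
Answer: 1/69 ≈ 0.014493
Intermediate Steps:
G(v) = 69 (G(v) = -23*(-3) = 69)
1/G(f(3, 3)) = 1/69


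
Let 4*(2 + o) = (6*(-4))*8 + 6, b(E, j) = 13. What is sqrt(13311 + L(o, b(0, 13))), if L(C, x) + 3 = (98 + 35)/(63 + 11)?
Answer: 5*sqrt(2915378)/74 ≈ 115.37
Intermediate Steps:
o = -97/2 (o = -2 + ((6*(-4))*8 + 6)/4 = -2 + (-24*8 + 6)/4 = -2 + (-192 + 6)/4 = -2 + (1/4)*(-186) = -2 - 93/2 = -97/2 ≈ -48.500)
L(C, x) = -89/74 (L(C, x) = -3 + (98 + 35)/(63 + 11) = -3 + 133/74 = -89/74)
sqrt(13311 + L(o, b(0, 13))) = sqrt(13311 - 89/74) = sqrt(984925/74) = 5*sqrt(2915378)/74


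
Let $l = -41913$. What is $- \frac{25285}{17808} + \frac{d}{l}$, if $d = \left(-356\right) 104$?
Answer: $- \frac{133482271}{248795568} \approx -0.53651$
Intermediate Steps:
$d = -37024$
$- \frac{25285}{17808} + \frac{d}{l} = - \frac{25285}{17808} - \frac{37024}{-41913} = \left(-25285\right) \frac{1}{17808} - - \frac{37024}{41913} = - \frac{25285}{17808} + \frac{37024}{41913} = - \frac{133482271}{248795568}$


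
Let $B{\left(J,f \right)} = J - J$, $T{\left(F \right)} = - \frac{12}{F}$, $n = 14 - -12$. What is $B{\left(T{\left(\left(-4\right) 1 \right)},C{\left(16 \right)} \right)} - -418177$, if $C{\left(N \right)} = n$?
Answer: $418177$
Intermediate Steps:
$n = 26$ ($n = 14 + 12 = 26$)
$C{\left(N \right)} = 26$
$B{\left(J,f \right)} = 0$
$B{\left(T{\left(\left(-4\right) 1 \right)},C{\left(16 \right)} \right)} - -418177 = 0 - -418177 = 0 + 418177 = 418177$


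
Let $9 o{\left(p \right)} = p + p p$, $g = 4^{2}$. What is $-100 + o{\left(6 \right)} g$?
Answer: $- \frac{76}{3} \approx -25.333$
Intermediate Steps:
$g = 16$
$o{\left(p \right)} = \frac{p}{9} + \frac{p^{2}}{9}$ ($o{\left(p \right)} = \frac{p + p p}{9} = \frac{p + p^{2}}{9} = \frac{p}{9} + \frac{p^{2}}{9}$)
$-100 + o{\left(6 \right)} g = -100 + \frac{1}{9} \cdot 6 \left(1 + 6\right) 16 = -100 + \frac{1}{9} \cdot 6 \cdot 7 \cdot 16 = -100 + \frac{14}{3} \cdot 16 = -100 + \frac{224}{3} = - \frac{76}{3}$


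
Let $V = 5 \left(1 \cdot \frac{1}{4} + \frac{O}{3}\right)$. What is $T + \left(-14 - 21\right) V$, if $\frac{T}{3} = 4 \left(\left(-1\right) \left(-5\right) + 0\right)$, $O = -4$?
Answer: $\frac{2995}{12} \approx 249.58$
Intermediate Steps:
$T = 60$ ($T = 3 \cdot 4 \left(\left(-1\right) \left(-5\right) + 0\right) = 3 \cdot 4 \left(5 + 0\right) = 3 \cdot 4 \cdot 5 = 3 \cdot 20 = 60$)
$V = - \frac{65}{12}$ ($V = 5 \left(1 \cdot \frac{1}{4} - \frac{4}{3}\right) = 5 \left(\frac{1}{4} - \frac{4}{3}\right) = 5 \left(- \frac{13}{12}\right) = - \frac{65}{12} \approx -5.4167$)
$T + \left(-14 - 21\right) V = 60 + \left(-14 - 21\right) \left(- \frac{65}{12}\right) = 60 - - \frac{2275}{12} = 60 + \frac{2275}{12} = \frac{2995}{12}$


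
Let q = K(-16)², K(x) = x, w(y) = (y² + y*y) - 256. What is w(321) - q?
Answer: 205570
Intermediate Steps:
w(y) = -256 + 2*y² (w(y) = (y² + y²) - 256 = 2*y² - 256 = -256 + 2*y²)
q = 256 (q = (-16)² = 256)
w(321) - q = (-256 + 2*321²) - 1*256 = (-256 + 2*103041) - 256 = (-256 + 206082) - 256 = 205826 - 256 = 205570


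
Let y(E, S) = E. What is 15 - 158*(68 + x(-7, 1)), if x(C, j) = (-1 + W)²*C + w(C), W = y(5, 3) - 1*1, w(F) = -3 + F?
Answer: 805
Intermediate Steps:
W = 4 (W = 5 - 1*1 = 5 - 1 = 4)
x(C, j) = -3 + 10*C (x(C, j) = (-1 + 4)²*C + (-3 + C) = 3²*C + (-3 + C) = 9*C + (-3 + C) = -3 + 10*C)
15 - 158*(68 + x(-7, 1)) = 15 - 158*(68 + (-3 + 10*(-7))) = 15 - 158*(68 + (-3 - 70)) = 15 - 158*(68 - 73) = 15 - 158*(-5) = 15 + 790 = 805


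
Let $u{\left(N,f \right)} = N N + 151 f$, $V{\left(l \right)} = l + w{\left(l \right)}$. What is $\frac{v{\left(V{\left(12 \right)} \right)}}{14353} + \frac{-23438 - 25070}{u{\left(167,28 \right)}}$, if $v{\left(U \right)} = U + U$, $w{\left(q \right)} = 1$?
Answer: $- \frac{695400282}{460975301} \approx -1.5085$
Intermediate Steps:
$V{\left(l \right)} = 1 + l$ ($V{\left(l \right)} = l + 1 = 1 + l$)
$u{\left(N,f \right)} = N^{2} + 151 f$
$v{\left(U \right)} = 2 U$
$\frac{v{\left(V{\left(12 \right)} \right)}}{14353} + \frac{-23438 - 25070}{u{\left(167,28 \right)}} = \frac{2 \left(1 + 12\right)}{14353} + \frac{-23438 - 25070}{167^{2} + 151 \cdot 28} = 2 \cdot 13 \cdot \frac{1}{14353} - \frac{48508}{27889 + 4228} = 26 \cdot \frac{1}{14353} - \frac{48508}{32117} = \frac{26}{14353} - \frac{48508}{32117} = - \frac{695400282}{460975301}$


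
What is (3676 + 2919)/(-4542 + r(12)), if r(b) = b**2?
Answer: -6595/4398 ≈ -1.4995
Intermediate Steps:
(3676 + 2919)/(-4542 + r(12)) = (3676 + 2919)/(-4542 + 12**2) = 6595/(-4542 + 144) = 6595/(-4398) = 6595*(-1/4398) = -6595/4398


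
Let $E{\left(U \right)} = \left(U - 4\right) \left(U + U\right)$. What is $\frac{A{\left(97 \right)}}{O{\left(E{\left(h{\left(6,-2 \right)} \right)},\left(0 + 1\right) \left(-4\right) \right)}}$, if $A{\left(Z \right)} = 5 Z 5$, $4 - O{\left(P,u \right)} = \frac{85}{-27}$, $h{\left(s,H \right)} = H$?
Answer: $\frac{65475}{193} \approx 339.25$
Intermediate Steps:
$E{\left(U \right)} = 2 U \left(-4 + U\right)$ ($E{\left(U \right)} = \left(-4 + U\right) 2 U = 2 U \left(-4 + U\right)$)
$O{\left(P,u \right)} = \frac{193}{27}$ ($O{\left(P,u \right)} = 4 - \frac{85}{-27} = 4 - 85 \left(- \frac{1}{27}\right) = 4 - - \frac{85}{27} = 4 + \frac{85}{27} = \frac{193}{27}$)
$A{\left(Z \right)} = 25 Z$
$\frac{A{\left(97 \right)}}{O{\left(E{\left(h{\left(6,-2 \right)} \right)},\left(0 + 1\right) \left(-4\right) \right)}} = \frac{25 \cdot 97}{\frac{193}{27}} = 2425 \cdot \frac{27}{193} = \frac{65475}{193}$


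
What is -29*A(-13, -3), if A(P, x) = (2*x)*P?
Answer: -2262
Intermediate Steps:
A(P, x) = 2*P*x
-29*A(-13, -3) = -58*(-13)*(-3) = -29*78 = -2262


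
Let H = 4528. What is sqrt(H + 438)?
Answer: sqrt(4966) ≈ 70.470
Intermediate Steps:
sqrt(H + 438) = sqrt(4528 + 438) = sqrt(4966)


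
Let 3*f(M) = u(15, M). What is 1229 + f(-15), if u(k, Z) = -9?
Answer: 1226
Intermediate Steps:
f(M) = -3 (f(M) = (1/3)*(-9) = -3)
1229 + f(-15) = 1229 - 3 = 1226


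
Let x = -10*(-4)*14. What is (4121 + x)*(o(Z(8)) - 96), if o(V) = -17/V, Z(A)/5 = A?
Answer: -18054617/40 ≈ -4.5137e+5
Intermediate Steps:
x = 560 (x = 40*14 = 560)
Z(A) = 5*A
(4121 + x)*(o(Z(8)) - 96) = (4121 + 560)*(-17/(5*8) - 96) = 4681*(-17/40 - 96) = 4681*(-3857/40) = -18054617/40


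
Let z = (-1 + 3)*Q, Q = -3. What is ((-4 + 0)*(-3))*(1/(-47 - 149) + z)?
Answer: -3531/49 ≈ -72.061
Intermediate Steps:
z = -6 (z = (-1 + 3)*(-3) = 2*(-3) = -6)
((-4 + 0)*(-3))*(1/(-47 - 149) + z) = ((-4 + 0)*(-3))*(1/(-47 - 149) - 6) = (-4*(-3))*(1/(-196) - 6) = 12*(-1/196 - 6) = 12*(-1177/196) = -3531/49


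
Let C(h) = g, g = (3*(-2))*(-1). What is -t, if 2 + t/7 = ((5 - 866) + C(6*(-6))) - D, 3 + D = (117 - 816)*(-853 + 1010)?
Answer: -762223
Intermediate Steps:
g = 6 (g = -6*(-1) = 6)
C(h) = 6
D = -109746 (D = -3 + (117 - 816)*(-853 + 1010) = -3 - 699*157 = -3 - 109743 = -109746)
t = 762223 (t = -14 + 7*(((5 - 866) + 6) - 1*(-109746)) = -14 + 7*((-861 + 6) + 109746) = -14 + 7*(-855 + 109746) = -14 + 7*108891 = -14 + 762237 = 762223)
-t = -1*762223 = -762223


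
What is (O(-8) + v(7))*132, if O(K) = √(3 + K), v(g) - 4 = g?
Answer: 1452 + 132*I*√5 ≈ 1452.0 + 295.16*I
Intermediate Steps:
v(g) = 4 + g
(O(-8) + v(7))*132 = (√(3 - 8) + (4 + 7))*132 = (√(-5) + 11)*132 = (I*√5 + 11)*132 = (11 + I*√5)*132 = 1452 + 132*I*√5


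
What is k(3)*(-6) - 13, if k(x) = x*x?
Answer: -67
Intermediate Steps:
k(x) = x**2
k(3)*(-6) - 13 = 3**2*(-6) - 13 = 9*(-6) - 13 = -54 - 13 = -67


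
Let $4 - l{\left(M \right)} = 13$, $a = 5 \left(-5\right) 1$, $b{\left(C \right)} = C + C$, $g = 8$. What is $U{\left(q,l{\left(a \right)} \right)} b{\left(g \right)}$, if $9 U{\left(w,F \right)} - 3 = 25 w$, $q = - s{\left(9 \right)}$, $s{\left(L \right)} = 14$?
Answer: $- \frac{5552}{9} \approx -616.89$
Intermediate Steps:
$b{\left(C \right)} = 2 C$
$a = -25$ ($a = \left(-25\right) 1 = -25$)
$l{\left(M \right)} = -9$ ($l{\left(M \right)} = 4 - 13 = -9$)
$q = -14$ ($q = \left(-1\right) 14 = -14$)
$U{\left(w,F \right)} = \frac{1}{3} + \frac{25 w}{9}$
$U{\left(q,l{\left(a \right)} \right)} b{\left(g \right)} = \left(\frac{1}{3} + \frac{25}{9} \left(-14\right)\right) 2 \cdot 8 = \left(\frac{1}{3} - \frac{350}{9}\right) 16 = \left(- \frac{347}{9}\right) 16 = - \frac{5552}{9}$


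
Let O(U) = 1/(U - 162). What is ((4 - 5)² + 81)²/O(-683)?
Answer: -5681780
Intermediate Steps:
O(U) = 1/(-162 + U)
((4 - 5)² + 81)²/O(-683) = ((4 - 5)² + 81)²/(1/(-162 - 683)) = ((-1)² + 81)²/(1/(-845)) = (1 + 81)²/(-1/845) = 82²*(-845) = 6724*(-845) = -5681780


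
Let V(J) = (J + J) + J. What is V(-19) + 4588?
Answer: 4531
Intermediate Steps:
V(J) = 3*J (V(J) = 2*J + J = 3*J)
V(-19) + 4588 = 3*(-19) + 4588 = -57 + 4588 = 4531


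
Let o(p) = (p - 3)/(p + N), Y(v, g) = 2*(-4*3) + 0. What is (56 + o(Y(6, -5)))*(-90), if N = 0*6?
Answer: -20565/4 ≈ -5141.3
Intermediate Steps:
N = 0
Y(v, g) = -24 (Y(v, g) = 2*(-12) + 0 = -24 + 0 = -24)
o(p) = (-3 + p)/p (o(p) = (p - 3)/(p + 0) = (-3 + p)/p)
(56 + o(Y(6, -5)))*(-90) = (56 + (-3 - 24)/(-24))*(-90) = (56 - 1/24*(-27))*(-90) = (56 + 9/8)*(-90) = (457/8)*(-90) = -20565/4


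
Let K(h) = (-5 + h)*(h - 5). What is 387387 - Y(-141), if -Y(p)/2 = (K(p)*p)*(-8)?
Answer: 48476283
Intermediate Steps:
K(h) = (-5 + h)² (K(h) = (-5 + h)*(-5 + h) = (-5 + h)²)
Y(p) = 16*p*(-5 + p)² (Y(p) = -2*(-5 + p)²*p*(-8) = -2*p*(-5 + p)²*(-8) = -(-16)*p*(-5 + p)² = 16*p*(-5 + p)²)
387387 - Y(-141) = 387387 - 16*(-141)*(-5 - 141)² = 387387 - 16*(-141)*(-146)² = 387387 - 16*(-141)*21316 = 387387 - 1*(-48088896) = 387387 + 48088896 = 48476283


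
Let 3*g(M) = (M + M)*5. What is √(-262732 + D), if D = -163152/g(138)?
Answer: 2*I*√869830330/115 ≈ 512.92*I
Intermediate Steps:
g(M) = 10*M/3 (g(M) = ((M + M)*5)/3 = ((2*M)*5)/3 = (10*M)/3 = 10*M/3)
D = -40788/115 (D = -163152/((10/3)*138) = -163152/460 = -163152*1/460 = -40788/115 ≈ -354.68)
√(-262732 + D) = √(-262732 - 40788/115) = √(-30254968/115) = 2*I*√869830330/115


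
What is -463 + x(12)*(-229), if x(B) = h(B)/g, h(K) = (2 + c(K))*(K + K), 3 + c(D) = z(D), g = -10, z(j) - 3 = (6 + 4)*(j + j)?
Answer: 662701/5 ≈ 1.3254e+5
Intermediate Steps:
z(j) = 3 + 20*j (z(j) = 3 + (6 + 4)*(j + j) = 3 + 10*(2*j) = 3 + 20*j)
c(D) = 20*D (c(D) = -3 + (3 + 20*D) = 20*D)
h(K) = 2*K*(2 + 20*K) (h(K) = (2 + 20*K)*(K + K) = (2 + 20*K)*(2*K) = 2*K*(2 + 20*K))
x(B) = -2*B*(1 + 10*B)/5 (x(B) = (4*B*(1 + 10*B))/(-10) = (4*B*(1 + 10*B))*(-⅒) = -2*B*(1 + 10*B)/5)
-463 + x(12)*(-229) = -463 - ⅖*12*(1 + 10*12)*(-229) = -463 - ⅖*12*(1 + 120)*(-229) = -463 - ⅖*12*121*(-229) = -463 - 2904/5*(-229) = -463 + 665016/5 = 662701/5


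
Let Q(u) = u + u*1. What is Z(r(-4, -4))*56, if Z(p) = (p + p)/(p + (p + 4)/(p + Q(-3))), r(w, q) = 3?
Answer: 504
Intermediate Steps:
Q(u) = 2*u (Q(u) = u + u = 2*u)
Z(p) = 2*p/(p + (4 + p)/(-6 + p)) (Z(p) = (p + p)/(p + (p + 4)/(p + 2*(-3))) = (2*p)/(p + (4 + p)/(p - 6)) = (2*p)/(p + (4 + p)/(-6 + p)) = 2*p/(p + (4 + p)/(-6 + p)))
Z(r(-4, -4))*56 = (2*3*(-6 + 3)/(4 + 3² - 5*3))*56 = (2*3*(-3)/(4 + 9 - 15))*56 = (2*3*(-3)/(-2))*56 = (2*3*(-½)*(-3))*56 = 9*56 = 504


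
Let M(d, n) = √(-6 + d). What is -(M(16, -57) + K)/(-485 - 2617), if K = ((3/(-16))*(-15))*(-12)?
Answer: -45/4136 + √10/3102 ≈ -0.0098606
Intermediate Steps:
K = -135/4 (K = ((3*(-1/16))*(-15))*(-12) = -3/16*(-15)*(-12) = (45/16)*(-12) = -135/4 ≈ -33.750)
-(M(16, -57) + K)/(-485 - 2617) = -(√(-6 + 16) - 135/4)/(-485 - 2617) = -(√10 - 135/4)/(-3102) = -(-135/4 + √10)*(-1)/3102 = -(45/4136 - √10/3102) = -45/4136 + √10/3102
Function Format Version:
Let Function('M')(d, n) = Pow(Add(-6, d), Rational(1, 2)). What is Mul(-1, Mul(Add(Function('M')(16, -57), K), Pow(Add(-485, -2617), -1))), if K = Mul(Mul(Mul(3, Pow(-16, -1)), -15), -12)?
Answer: Add(Rational(-45, 4136), Mul(Rational(1, 3102), Pow(10, Rational(1, 2)))) ≈ -0.0098606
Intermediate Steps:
K = Rational(-135, 4) (K = Mul(Mul(Mul(3, Rational(-1, 16)), -15), -12) = Mul(Mul(Rational(-3, 16), -15), -12) = Mul(Rational(45, 16), -12) = Rational(-135, 4) ≈ -33.750)
Mul(-1, Mul(Add(Function('M')(16, -57), K), Pow(Add(-485, -2617), -1))) = Mul(-1, Mul(Add(Pow(Add(-6, 16), Rational(1, 2)), Rational(-135, 4)), Pow(Add(-485, -2617), -1))) = Mul(-1, Mul(Add(Pow(10, Rational(1, 2)), Rational(-135, 4)), Pow(-3102, -1))) = Mul(-1, Mul(Add(Rational(-135, 4), Pow(10, Rational(1, 2))), Rational(-1, 3102))) = Mul(-1, Add(Rational(45, 4136), Mul(Rational(-1, 3102), Pow(10, Rational(1, 2))))) = Add(Rational(-45, 4136), Mul(Rational(1, 3102), Pow(10, Rational(1, 2))))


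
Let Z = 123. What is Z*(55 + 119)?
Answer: 21402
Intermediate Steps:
Z*(55 + 119) = 123*(55 + 119) = 123*174 = 21402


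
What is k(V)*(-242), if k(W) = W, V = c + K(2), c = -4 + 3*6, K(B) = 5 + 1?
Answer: -4840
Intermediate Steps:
K(B) = 6
c = 14 (c = -4 + 18 = 14)
V = 20 (V = 14 + 6 = 20)
k(V)*(-242) = 20*(-242) = -4840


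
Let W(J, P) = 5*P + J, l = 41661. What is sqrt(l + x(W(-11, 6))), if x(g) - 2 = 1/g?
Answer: sqrt(15040362)/19 ≈ 204.12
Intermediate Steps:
W(J, P) = J + 5*P
x(g) = 2 + 1/g
sqrt(l + x(W(-11, 6))) = sqrt(41661 + (2 + 1/(-11 + 5*6))) = sqrt(41661 + (2 + 1/(-11 + 30))) = sqrt(41661 + (2 + 1/19)) = sqrt(41661 + 39/19) = sqrt(791598/19) = sqrt(15040362)/19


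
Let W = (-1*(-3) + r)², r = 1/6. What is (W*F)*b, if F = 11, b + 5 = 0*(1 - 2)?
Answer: -19855/36 ≈ -551.53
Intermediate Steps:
r = ⅙ ≈ 0.16667
b = -5 (b = -5 + 0*(1 - 2) = -5 + 0*(-1) = -5 + 0 = -5)
W = 361/36 (W = (-1*(-3) + ⅙)² = (3 + ⅙)² = (19/6)² = 361/36 ≈ 10.028)
(W*F)*b = ((361/36)*11)*(-5) = (3971/36)*(-5) = -19855/36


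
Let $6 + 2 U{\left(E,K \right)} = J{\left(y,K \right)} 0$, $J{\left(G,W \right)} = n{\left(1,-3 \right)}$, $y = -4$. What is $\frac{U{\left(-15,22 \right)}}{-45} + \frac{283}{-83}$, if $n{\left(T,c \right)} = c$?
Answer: $- \frac{4162}{1245} \approx -3.343$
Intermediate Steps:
$J{\left(G,W \right)} = -3$
$U{\left(E,K \right)} = -3$ ($U{\left(E,K \right)} = -3 + \frac{\left(-3\right) 0}{2} = -3 + \frac{1}{2} \cdot 0 = -3 + 0 = -3$)
$\frac{U{\left(-15,22 \right)}}{-45} + \frac{283}{-83} = - \frac{3}{-45} + \frac{283}{-83} = \left(-3\right) \left(- \frac{1}{45}\right) + 283 \left(- \frac{1}{83}\right) = \frac{1}{15} - \frac{283}{83} = - \frac{4162}{1245}$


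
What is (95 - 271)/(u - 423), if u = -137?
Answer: 11/35 ≈ 0.31429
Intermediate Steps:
(95 - 271)/(u - 423) = (95 - 271)/(-137 - 423) = -176/(-560) = -176*(-1/560) = 11/35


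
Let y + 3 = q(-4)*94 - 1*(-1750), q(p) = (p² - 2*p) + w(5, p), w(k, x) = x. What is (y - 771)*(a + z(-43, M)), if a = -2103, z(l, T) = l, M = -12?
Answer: -6128976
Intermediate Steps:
q(p) = p² - p (q(p) = (p² - 2*p) + p = p² - p)
y = 3627 (y = -3 + (-4*(-1 - 4)*94 - 1*(-1750)) = -3 + (-4*(-5)*94 + 1750) = -3 + (20*94 + 1750) = -3 + (1880 + 1750) = -3 + 3630 = 3627)
(y - 771)*(a + z(-43, M)) = (3627 - 771)*(-2103 - 43) = 2856*(-2146) = -6128976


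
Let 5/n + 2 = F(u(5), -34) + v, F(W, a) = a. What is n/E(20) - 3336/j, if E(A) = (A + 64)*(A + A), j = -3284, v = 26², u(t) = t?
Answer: 358687541/353095680 ≈ 1.0158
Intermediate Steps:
v = 676
n = 1/128 (n = 5/(-2 + (-34 + 676)) = 5/(-2 + 642) = 5/640 = 5*(1/640) = 1/128 ≈ 0.0078125)
E(A) = 2*A*(64 + A) (E(A) = (64 + A)*(2*A) = 2*A*(64 + A))
n/E(20) - 3336/j = 1/(128*((2*20*(64 + 20)))) - 3336/(-3284) = 1/(128*((2*20*84))) - 3336*(-1/3284) = (1/128)/3360 + 834/821 = (1/128)*(1/3360) + 834/821 = 1/430080 + 834/821 = 358687541/353095680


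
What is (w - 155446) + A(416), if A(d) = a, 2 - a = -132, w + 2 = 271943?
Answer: 116629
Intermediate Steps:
w = 271941 (w = -2 + 271943 = 271941)
a = 134 (a = 2 - 1*(-132) = 2 + 132 = 134)
A(d) = 134
(w - 155446) + A(416) = (271941 - 155446) + 134 = 116495 + 134 = 116629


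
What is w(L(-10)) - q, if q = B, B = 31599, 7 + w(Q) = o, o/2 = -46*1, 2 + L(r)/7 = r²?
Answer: -31698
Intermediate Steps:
L(r) = -14 + 7*r²
o = -92 (o = 2*(-46*1) = 2*(-46) = -92)
w(Q) = -99 (w(Q) = -7 - 92 = -99)
q = 31599
w(L(-10)) - q = -99 - 1*31599 = -99 - 31599 = -31698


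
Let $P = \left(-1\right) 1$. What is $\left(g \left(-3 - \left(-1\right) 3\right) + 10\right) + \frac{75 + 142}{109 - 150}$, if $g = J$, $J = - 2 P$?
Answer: $\frac{193}{41} \approx 4.7073$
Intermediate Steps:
$P = -1$
$J = 2$ ($J = \left(-2\right) \left(-1\right) = 2$)
$g = 2$
$\left(g \left(-3 - \left(-1\right) 3\right) + 10\right) + \frac{75 + 142}{109 - 150} = \left(2 \left(-3 - \left(-1\right) 3\right) + 10\right) + \frac{75 + 142}{109 - 150} = \left(2 \left(-3 - -3\right) + 10\right) + \frac{217}{-41} = \left(2 \left(-3 + 3\right) + 10\right) + 217 \left(- \frac{1}{41}\right) = \left(2 \cdot 0 + 10\right) - \frac{217}{41} = \left(0 + 10\right) - \frac{217}{41} = 10 - \frac{217}{41} = \frac{193}{41}$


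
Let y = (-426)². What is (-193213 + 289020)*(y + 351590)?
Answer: 51071454262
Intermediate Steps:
y = 181476
(-193213 + 289020)*(y + 351590) = (-193213 + 289020)*(181476 + 351590) = 95807*533066 = 51071454262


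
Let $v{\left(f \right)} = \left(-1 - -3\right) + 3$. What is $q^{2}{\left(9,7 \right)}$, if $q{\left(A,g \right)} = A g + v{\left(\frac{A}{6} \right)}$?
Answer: $4624$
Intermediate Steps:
$v{\left(f \right)} = 5$ ($v{\left(f \right)} = \left(-1 + 3\right) + 3 = 2 + 3 = 5$)
$q{\left(A,g \right)} = 5 + A g$ ($q{\left(A,g \right)} = A g + 5 = 5 + A g$)
$q^{2}{\left(9,7 \right)} = \left(5 + 9 \cdot 7\right)^{2} = \left(5 + 63\right)^{2} = 68^{2} = 4624$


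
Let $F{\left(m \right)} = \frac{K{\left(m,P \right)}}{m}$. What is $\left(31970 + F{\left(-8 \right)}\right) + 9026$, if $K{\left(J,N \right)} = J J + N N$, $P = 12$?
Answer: $40970$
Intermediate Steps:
$K{\left(J,N \right)} = J^{2} + N^{2}$
$F{\left(m \right)} = \frac{144 + m^{2}}{m}$ ($F{\left(m \right)} = \frac{m^{2} + 12^{2}}{m} = \frac{m^{2} + 144}{m} = \frac{144 + m^{2}}{m}$)
$\left(31970 + F{\left(-8 \right)}\right) + 9026 = \left(31970 + \left(-8 + \frac{144}{-8}\right)\right) + 9026 = \left(31970 + \left(-8 + 144 \left(- \frac{1}{8}\right)\right)\right) + 9026 = \left(31970 - 26\right) + 9026 = 31944 + 9026 = 40970$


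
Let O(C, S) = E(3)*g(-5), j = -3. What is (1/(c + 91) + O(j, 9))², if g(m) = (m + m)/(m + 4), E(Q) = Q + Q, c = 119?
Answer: 158785201/44100 ≈ 3600.6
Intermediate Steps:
E(Q) = 2*Q
g(m) = 2*m/(4 + m) (g(m) = (2*m)/(4 + m) = 2*m/(4 + m))
O(C, S) = 60 (O(C, S) = (2*3)*(2*(-5)/(4 - 5)) = 6*(2*(-5)/(-1)) = 6*(2*(-5)*(-1)) = 6*10 = 60)
(1/(c + 91) + O(j, 9))² = (1/(119 + 91) + 60)² = (1/210 + 60)² = (12601/210)² = 158785201/44100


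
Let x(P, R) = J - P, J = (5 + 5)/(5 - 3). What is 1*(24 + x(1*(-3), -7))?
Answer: 32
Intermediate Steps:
J = 5 (J = 10/2 = 10*(1/2) = 5)
x(P, R) = 5 - P
1*(24 + x(1*(-3), -7)) = 1*(24 + (5 - (-3))) = 1*(24 + (5 - 1*(-3))) = 1*(24 + (5 + 3)) = 1*(24 + 8) = 1*32 = 32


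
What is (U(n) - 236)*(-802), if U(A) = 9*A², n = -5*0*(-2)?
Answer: 189272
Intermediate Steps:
n = 0 (n = 0*(-2) = 0)
(U(n) - 236)*(-802) = (9*0² - 236)*(-802) = (9*0 - 236)*(-802) = (0 - 236)*(-802) = -236*(-802) = 189272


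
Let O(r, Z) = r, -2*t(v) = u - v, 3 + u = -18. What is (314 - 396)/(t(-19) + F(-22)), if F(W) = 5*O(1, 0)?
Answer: -41/3 ≈ -13.667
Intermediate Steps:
u = -21 (u = -3 - 18 = -21)
t(v) = 21/2 + v/2 (t(v) = -(-21 - v)/2 = 21/2 + v/2)
F(W) = 5 (F(W) = 5*1 = 5)
(314 - 396)/(t(-19) + F(-22)) = (314 - 396)/((21/2 + (½)*(-19)) + 5) = -82/((21/2 - 19/2) + 5) = -82/(1 + 5) = -82/6 = -82*⅙ = -41/3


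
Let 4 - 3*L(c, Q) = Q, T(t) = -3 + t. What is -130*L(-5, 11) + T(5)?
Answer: 916/3 ≈ 305.33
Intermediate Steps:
L(c, Q) = 4/3 - Q/3
-130*L(-5, 11) + T(5) = -130*(4/3 - ⅓*11) + (-3 + 5) = -130*(4/3 - 11/3) + 2 = -130*(-7/3) + 2 = 910/3 + 2 = 916/3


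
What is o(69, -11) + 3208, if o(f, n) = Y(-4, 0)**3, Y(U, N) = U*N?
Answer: 3208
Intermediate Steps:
Y(U, N) = N*U
o(f, n) = 0 (o(f, n) = (0*(-4))**3 = 0**3 = 0)
o(69, -11) + 3208 = 0 + 3208 = 3208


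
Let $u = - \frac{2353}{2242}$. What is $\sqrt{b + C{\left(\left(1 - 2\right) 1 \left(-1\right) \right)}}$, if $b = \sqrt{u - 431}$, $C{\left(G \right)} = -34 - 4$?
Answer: $\frac{\sqrt{-191009432 + 2242 i \sqrt{2171724510}}}{2242} \approx 1.6299 + 6.3763 i$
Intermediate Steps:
$u = - \frac{2353}{2242}$ ($u = \left(-2353\right) \frac{1}{2242} = - \frac{2353}{2242} \approx -1.0495$)
$C{\left(G \right)} = -38$
$b = \frac{i \sqrt{2171724510}}{2242}$ ($b = \sqrt{- \frac{2353}{2242} - 431} = \sqrt{- \frac{968655}{2242}} = \frac{i \sqrt{2171724510}}{2242} \approx 20.786 i$)
$\sqrt{b + C{\left(\left(1 - 2\right) 1 \left(-1\right) \right)}} = \sqrt{\frac{i \sqrt{2171724510}}{2242} - 38} = \sqrt{-38 + \frac{i \sqrt{2171724510}}{2242}}$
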